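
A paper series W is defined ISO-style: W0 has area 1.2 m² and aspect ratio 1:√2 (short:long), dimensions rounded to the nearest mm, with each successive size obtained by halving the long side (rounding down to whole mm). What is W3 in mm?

325 × 460 mm

Let W0's short side be w mm. w · w√2 = 1.2 m² = 1,200,000 mm², so w ≈ 921.2 mm and w√2 ≈ 1302.7 mm → W0 = 921 × 1303 mm.
W1: ⌊1303/2⌋ × 921 = 651 × 921 mm
W2: ⌊921/2⌋ × 651 = 460 × 651 mm
W3: ⌊651/2⌋ × 460 = 325 × 460 mm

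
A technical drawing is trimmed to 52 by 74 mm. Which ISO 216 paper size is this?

Aspect ratio 74/52 ≈ 1.423 — close to the ISO √2 ≈ 1.414.
In the A-series (A0 area = 1 m²): A8 = 52 × 74 mm.

A8 (52 × 74 mm)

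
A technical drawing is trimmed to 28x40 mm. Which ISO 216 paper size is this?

Aspect ratio 40/28 ≈ 1.429 — close to the ISO √2 ≈ 1.414.
In the C-series (envelope sizes, between A and B): C10 = 28 × 40 mm.

C10 (28 × 40 mm)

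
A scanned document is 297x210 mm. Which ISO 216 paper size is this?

A4 (210 × 297 mm)

Aspect ratio 297/210 ≈ 1.414 — close to the ISO √2 ≈ 1.414.
In the A-series (A0 area = 1 m²): A4 = 210 × 297 mm.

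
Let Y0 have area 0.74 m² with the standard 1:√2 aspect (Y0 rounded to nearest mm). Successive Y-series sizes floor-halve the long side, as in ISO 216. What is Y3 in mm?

255 × 361 mm

Let Y0's short side be w mm. w · w√2 = 0.74 m² = 740,000 mm², so w ≈ 723.4 mm and w√2 ≈ 1023.0 mm → Y0 = 723 × 1023 mm.
Y1: ⌊1023/2⌋ × 723 = 511 × 723 mm
Y2: ⌊723/2⌋ × 511 = 361 × 511 mm
Y3: ⌊511/2⌋ × 361 = 255 × 361 mm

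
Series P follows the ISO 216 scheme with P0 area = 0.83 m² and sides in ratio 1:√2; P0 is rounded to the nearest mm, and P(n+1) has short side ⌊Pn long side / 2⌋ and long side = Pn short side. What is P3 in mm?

270 × 383 mm

Let P0's short side be w mm. w · w√2 = 0.83 m² = 830,000 mm², so w ≈ 766.1 mm and w√2 ≈ 1083.4 mm → P0 = 766 × 1083 mm.
P1: ⌊1083/2⌋ × 766 = 541 × 766 mm
P2: ⌊766/2⌋ × 541 = 383 × 541 mm
P3: ⌊541/2⌋ × 383 = 270 × 383 mm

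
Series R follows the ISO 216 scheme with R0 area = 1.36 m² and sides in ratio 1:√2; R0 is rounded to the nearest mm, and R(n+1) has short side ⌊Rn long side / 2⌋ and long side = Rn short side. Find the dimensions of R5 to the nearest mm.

173 × 245 mm

Let R0's short side be w mm. w · w√2 = 1.36 m² = 1,360,000 mm², so w ≈ 980.6 mm and w√2 ≈ 1386.8 mm → R0 = 981 × 1387 mm.
R1: ⌊1387/2⌋ × 981 = 693 × 981 mm
R2: ⌊981/2⌋ × 693 = 490 × 693 mm
R3: ⌊693/2⌋ × 490 = 346 × 490 mm
R4: ⌊490/2⌋ × 346 = 245 × 346 mm
R5: ⌊346/2⌋ × 245 = 173 × 245 mm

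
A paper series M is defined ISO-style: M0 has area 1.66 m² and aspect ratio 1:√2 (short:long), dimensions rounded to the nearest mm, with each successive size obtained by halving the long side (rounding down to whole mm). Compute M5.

Let M0's short side be w mm. w · w√2 = 1.66 m² = 1,660,000 mm², so w ≈ 1083.4 mm and w√2 ≈ 1532.2 mm → M0 = 1083 × 1532 mm.
M1: ⌊1532/2⌋ × 1083 = 766 × 1083 mm
M2: ⌊1083/2⌋ × 766 = 541 × 766 mm
M3: ⌊766/2⌋ × 541 = 383 × 541 mm
M4: ⌊541/2⌋ × 383 = 270 × 383 mm
M5: ⌊383/2⌋ × 270 = 191 × 270 mm

191 × 270 mm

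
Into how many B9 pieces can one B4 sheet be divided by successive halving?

32

Each ISO step halves the sheet: 1 × B4 → 2 × B5 → 4 × B6 → 8 × B7 → …
From B4 to B9 is 5 halving steps: 2^5 = 32.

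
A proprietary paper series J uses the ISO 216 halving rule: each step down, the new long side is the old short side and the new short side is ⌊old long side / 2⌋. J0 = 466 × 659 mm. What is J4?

J1: ⌊659/2⌋ × 466 = 329 × 466 mm
J2: ⌊466/2⌋ × 329 = 233 × 329 mm
J3: ⌊329/2⌋ × 233 = 164 × 233 mm
J4: ⌊233/2⌋ × 164 = 116 × 164 mm

116 × 164 mm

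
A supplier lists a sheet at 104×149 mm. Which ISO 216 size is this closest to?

A6 (105 × 148 mm)

Aspect ratio 149/104 ≈ 1.433 (ISO target is √2 ≈ 1.414).
In the A-series (A0 area = 1 m²): A6 = 105 × 148 mm.
Off by 2 mm total — nearest standard size.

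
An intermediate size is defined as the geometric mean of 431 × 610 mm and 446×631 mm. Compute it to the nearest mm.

Short side: √(431 · 446) = √192226 ≈ 438.4 → 438 mm
Long side: √(610 · 631) = √384910 ≈ 620.4 → 620 mm

438 × 620 mm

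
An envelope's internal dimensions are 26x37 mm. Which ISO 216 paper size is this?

A10 (26 × 37 mm)

Aspect ratio 37/26 ≈ 1.423 — close to the ISO √2 ≈ 1.414.
In the A-series (A0 area = 1 m²): A10 = 26 × 37 mm.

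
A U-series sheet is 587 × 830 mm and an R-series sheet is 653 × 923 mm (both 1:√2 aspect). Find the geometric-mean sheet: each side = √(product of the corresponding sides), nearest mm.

Short side: √(587 · 653) = √383311 ≈ 619.1 → 619 mm
Long side: √(830 · 923) = √766090 ≈ 875.3 → 875 mm

619 × 875 mm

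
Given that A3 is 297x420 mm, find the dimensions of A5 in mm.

148 × 210 mm

A4: ⌊420/2⌋ × 297 = 210 × 297 mm
A5: ⌊297/2⌋ × 210 = 148 × 210 mm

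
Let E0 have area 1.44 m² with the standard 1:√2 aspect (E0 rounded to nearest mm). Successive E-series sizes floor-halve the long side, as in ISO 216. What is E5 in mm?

Let E0's short side be w mm. w · w√2 = 1.44 m² = 1,440,000 mm², so w ≈ 1009.1 mm and w√2 ≈ 1427.0 mm → E0 = 1009 × 1427 mm.
E1: ⌊1427/2⌋ × 1009 = 713 × 1009 mm
E2: ⌊1009/2⌋ × 713 = 504 × 713 mm
E3: ⌊713/2⌋ × 504 = 356 × 504 mm
E4: ⌊504/2⌋ × 356 = 252 × 356 mm
E5: ⌊356/2⌋ × 252 = 178 × 252 mm

178 × 252 mm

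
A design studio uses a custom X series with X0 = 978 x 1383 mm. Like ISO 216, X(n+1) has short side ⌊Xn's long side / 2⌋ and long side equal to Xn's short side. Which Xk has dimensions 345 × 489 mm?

X0: 978 × 1383 mm
X1: 691 × 978 mm
X2: 489 × 691 mm
X3: 345 × 489 mm
X4: 244 × 345 mm
→ matches X3.

X3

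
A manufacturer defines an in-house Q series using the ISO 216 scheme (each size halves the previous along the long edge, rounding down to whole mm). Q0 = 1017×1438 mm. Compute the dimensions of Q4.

254 × 359 mm

Q1: ⌊1438/2⌋ × 1017 = 719 × 1017 mm
Q2: ⌊1017/2⌋ × 719 = 508 × 719 mm
Q3: ⌊719/2⌋ × 508 = 359 × 508 mm
Q4: ⌊508/2⌋ × 359 = 254 × 359 mm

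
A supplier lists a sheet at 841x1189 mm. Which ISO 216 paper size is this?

Aspect ratio 1189/841 ≈ 1.414 — close to the ISO √2 ≈ 1.414.
In the A-series (A0 area = 1 m²): A0 = 841 × 1189 mm.

A0 (841 × 1189 mm)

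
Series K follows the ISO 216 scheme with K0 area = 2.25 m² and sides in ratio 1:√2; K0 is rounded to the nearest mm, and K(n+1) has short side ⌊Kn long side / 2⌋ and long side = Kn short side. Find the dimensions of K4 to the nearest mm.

315 × 446 mm

Let K0's short side be w mm. w · w√2 = 2.25 m² = 2,250,000 mm², so w ≈ 1261.3 mm and w√2 ≈ 1783.8 mm → K0 = 1261 × 1784 mm.
K1: ⌊1784/2⌋ × 1261 = 892 × 1261 mm
K2: ⌊1261/2⌋ × 892 = 630 × 892 mm
K3: ⌊892/2⌋ × 630 = 446 × 630 mm
K4: ⌊630/2⌋ × 446 = 315 × 446 mm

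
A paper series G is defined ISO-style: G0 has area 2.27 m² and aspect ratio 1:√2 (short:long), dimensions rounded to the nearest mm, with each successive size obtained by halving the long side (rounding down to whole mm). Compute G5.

224 × 316 mm

Let G0's short side be w mm. w · w√2 = 2.27 m² = 2,270,000 mm², so w ≈ 1266.9 mm and w√2 ≈ 1791.7 mm → G0 = 1267 × 1792 mm.
G1: ⌊1792/2⌋ × 1267 = 896 × 1267 mm
G2: ⌊1267/2⌋ × 896 = 633 × 896 mm
G3: ⌊896/2⌋ × 633 = 448 × 633 mm
G4: ⌊633/2⌋ × 448 = 316 × 448 mm
G5: ⌊448/2⌋ × 316 = 224 × 316 mm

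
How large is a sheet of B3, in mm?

353 × 500 mm

B0 = 1000 × 1414 mm (B0 has a 1000 mm short side, aspect 1:√2).
B1: ⌊1414/2⌋ × 1000 = 707 × 1000 mm
B2: ⌊1000/2⌋ × 707 = 500 × 707 mm
B3: ⌊707/2⌋ × 500 = 353 × 500 mm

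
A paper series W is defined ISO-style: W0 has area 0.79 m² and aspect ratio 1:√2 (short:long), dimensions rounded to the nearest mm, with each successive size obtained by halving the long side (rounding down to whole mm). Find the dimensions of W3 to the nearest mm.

264 × 373 mm

Let W0's short side be w mm. w · w√2 = 0.79 m² = 790,000 mm², so w ≈ 747.4 mm and w√2 ≈ 1057.0 mm → W0 = 747 × 1057 mm.
W1: ⌊1057/2⌋ × 747 = 528 × 747 mm
W2: ⌊747/2⌋ × 528 = 373 × 528 mm
W3: ⌊528/2⌋ × 373 = 264 × 373 mm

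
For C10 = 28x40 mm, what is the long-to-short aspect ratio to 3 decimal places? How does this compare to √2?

40 / 28 = 1.429
ISO 216 targets √2 ≈ 1.414; the +0.014 deviation is from mm rounding.

1.429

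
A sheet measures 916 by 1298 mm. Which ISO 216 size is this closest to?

Aspect ratio 1298/916 ≈ 1.417 — close to the ISO √2 ≈ 1.414.
In the C-series (envelope sizes, between A and B): C0 = 917 × 1297 mm.
Off by 2 mm total — nearest standard size.

C0 (917 × 1297 mm)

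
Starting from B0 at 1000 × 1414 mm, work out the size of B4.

B1: ⌊1414/2⌋ × 1000 = 707 × 1000 mm
B2: ⌊1000/2⌋ × 707 = 500 × 707 mm
B3: ⌊707/2⌋ × 500 = 353 × 500 mm
B4: ⌊500/2⌋ × 353 = 250 × 353 mm

250 × 353 mm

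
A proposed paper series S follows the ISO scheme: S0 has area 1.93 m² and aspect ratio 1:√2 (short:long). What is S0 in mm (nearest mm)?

Let the short side be w mm. Then w · w√2 = 1.93 m² = 1,930,000 mm².
w² = 1,930,000/√2, so w ≈ 1168.2 mm; long side = w√2 ≈ 1652.1 mm.

1168 × 1652 mm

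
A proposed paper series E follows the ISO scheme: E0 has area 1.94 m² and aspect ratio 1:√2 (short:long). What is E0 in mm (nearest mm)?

1171 × 1656 mm

Let the short side be w mm. Then w · w√2 = 1.94 m² = 1,940,000 mm².
w² = 1,940,000/√2, so w ≈ 1171.2 mm; long side = w√2 ≈ 1656.4 mm.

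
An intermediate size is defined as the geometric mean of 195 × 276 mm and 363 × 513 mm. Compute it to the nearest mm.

266 × 376 mm

Short side: √(195 · 363) = √70785 ≈ 266.1 → 266 mm
Long side: √(276 · 513) = √141588 ≈ 376.3 → 376 mm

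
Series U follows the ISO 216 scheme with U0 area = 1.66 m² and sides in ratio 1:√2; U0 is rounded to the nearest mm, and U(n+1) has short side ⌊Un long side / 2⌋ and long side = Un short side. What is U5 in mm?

Let U0's short side be w mm. w · w√2 = 1.66 m² = 1,660,000 mm², so w ≈ 1083.4 mm and w√2 ≈ 1532.2 mm → U0 = 1083 × 1532 mm.
U1: ⌊1532/2⌋ × 1083 = 766 × 1083 mm
U2: ⌊1083/2⌋ × 766 = 541 × 766 mm
U3: ⌊766/2⌋ × 541 = 383 × 541 mm
U4: ⌊541/2⌋ × 383 = 270 × 383 mm
U5: ⌊383/2⌋ × 270 = 191 × 270 mm

191 × 270 mm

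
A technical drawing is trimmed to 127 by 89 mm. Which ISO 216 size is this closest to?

B7 (88 × 125 mm)

Aspect ratio 127/89 ≈ 1.427 — close to the ISO √2 ≈ 1.414.
In the B-series (B0 = 1000 × 1414 mm): B7 = 88 × 125 mm.
Off by 3 mm total — nearest standard size.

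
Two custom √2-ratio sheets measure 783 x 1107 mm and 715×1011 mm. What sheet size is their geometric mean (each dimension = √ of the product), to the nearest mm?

Short side: √(783 · 715) = √559845 ≈ 748.2 → 748 mm
Long side: √(1107 · 1011) = √1119177 ≈ 1057.9 → 1058 mm

748 × 1058 mm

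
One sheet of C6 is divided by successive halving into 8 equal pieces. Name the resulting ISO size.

C9

8 = 2^3, so 3 halving steps.
C6 → C7 → … → C9 after 3 steps.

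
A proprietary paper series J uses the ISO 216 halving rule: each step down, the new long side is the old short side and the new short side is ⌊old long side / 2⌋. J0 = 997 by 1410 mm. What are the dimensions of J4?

J1: ⌊1410/2⌋ × 997 = 705 × 997 mm
J2: ⌊997/2⌋ × 705 = 498 × 705 mm
J3: ⌊705/2⌋ × 498 = 352 × 498 mm
J4: ⌊498/2⌋ × 352 = 249 × 352 mm

249 × 352 mm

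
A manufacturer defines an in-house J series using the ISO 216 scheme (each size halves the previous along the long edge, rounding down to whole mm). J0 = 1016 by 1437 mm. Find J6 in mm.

J1 = 718 × 1016 mm (from J0 by 1 halving).
J2: ⌊1016/2⌋ × 718 = 508 × 718 mm
J3: ⌊718/2⌋ × 508 = 359 × 508 mm
J4: ⌊508/2⌋ × 359 = 254 × 359 mm
J5: ⌊359/2⌋ × 254 = 179 × 254 mm
J6: ⌊254/2⌋ × 179 = 127 × 179 mm

127 × 179 mm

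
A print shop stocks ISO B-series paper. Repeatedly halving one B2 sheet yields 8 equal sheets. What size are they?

B5

8 = 2^3, so 3 halving steps.
B2 → B3 → … → B5 after 3 steps.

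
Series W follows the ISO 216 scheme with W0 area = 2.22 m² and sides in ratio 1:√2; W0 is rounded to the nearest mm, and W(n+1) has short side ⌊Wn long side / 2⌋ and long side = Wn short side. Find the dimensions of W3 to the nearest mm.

Let W0's short side be w mm. w · w√2 = 2.22 m² = 2,220,000 mm², so w ≈ 1252.9 mm and w√2 ≈ 1771.9 mm → W0 = 1253 × 1772 mm.
W1: ⌊1772/2⌋ × 1253 = 886 × 1253 mm
W2: ⌊1253/2⌋ × 886 = 626 × 886 mm
W3: ⌊886/2⌋ × 626 = 443 × 626 mm

443 × 626 mm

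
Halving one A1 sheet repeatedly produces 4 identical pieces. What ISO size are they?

4 = 2^2, so 2 halving steps.
A1 → A2 → … → A3 after 2 steps.

A3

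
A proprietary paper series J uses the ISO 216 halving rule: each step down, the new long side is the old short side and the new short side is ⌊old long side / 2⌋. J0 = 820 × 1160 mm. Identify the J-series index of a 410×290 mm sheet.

J3

J0: 820 × 1160 mm
J1: 580 × 820 mm
J2: 410 × 580 mm
J3: 290 × 410 mm
J4: 205 × 290 mm
→ matches J3.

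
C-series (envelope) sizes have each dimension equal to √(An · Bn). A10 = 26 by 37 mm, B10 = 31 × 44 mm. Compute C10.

Short side: √(26 · 31) = √806 ≈ 28.4 → 28 mm
Long side: √(37 · 44) = √1628 ≈ 40.3 → 40 mm

28 × 40 mm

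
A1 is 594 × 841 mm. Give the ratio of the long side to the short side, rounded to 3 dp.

1.416

841 / 594 = 1.416
ISO 216 targets √2 ≈ 1.414; the +0.002 deviation is from mm rounding.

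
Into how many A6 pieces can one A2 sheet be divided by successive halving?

16

Each ISO step halves the sheet: 1 × A2 → 2 × A3 → 4 × A4 → 8 × A5 → …
From A2 to A6 is 4 halving steps: 2^4 = 16.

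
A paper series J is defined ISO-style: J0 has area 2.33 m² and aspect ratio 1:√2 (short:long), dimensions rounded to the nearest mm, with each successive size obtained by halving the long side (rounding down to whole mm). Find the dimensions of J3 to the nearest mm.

Let J0's short side be w mm. w · w√2 = 2.33 m² = 2,330,000 mm², so w ≈ 1283.6 mm and w√2 ≈ 1815.2 mm → J0 = 1284 × 1815 mm.
J1: ⌊1815/2⌋ × 1284 = 907 × 1284 mm
J2: ⌊1284/2⌋ × 907 = 642 × 907 mm
J3: ⌊907/2⌋ × 642 = 453 × 642 mm

453 × 642 mm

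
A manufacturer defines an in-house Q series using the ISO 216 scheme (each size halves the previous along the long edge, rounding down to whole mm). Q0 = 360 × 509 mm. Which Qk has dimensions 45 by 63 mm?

Q0: 360 × 509 mm
Q1: 254 × 360 mm
Q2: 180 × 254 mm
Q3: 127 × 180 mm
Q4: 90 × 127 mm
Q5: 63 × 90 mm
Q6: 45 × 63 mm
Q7: 31 × 45 mm
→ matches Q6.

Q6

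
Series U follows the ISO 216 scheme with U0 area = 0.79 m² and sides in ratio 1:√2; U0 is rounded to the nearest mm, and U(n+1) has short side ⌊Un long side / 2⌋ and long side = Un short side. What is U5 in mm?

132 × 186 mm

Let U0's short side be w mm. w · w√2 = 0.79 m² = 790,000 mm², so w ≈ 747.4 mm and w√2 ≈ 1057.0 mm → U0 = 747 × 1057 mm.
U1: ⌊1057/2⌋ × 747 = 528 × 747 mm
U2: ⌊747/2⌋ × 528 = 373 × 528 mm
U3: ⌊528/2⌋ × 373 = 264 × 373 mm
U4: ⌊373/2⌋ × 264 = 186 × 264 mm
U5: ⌊264/2⌋ × 186 = 132 × 186 mm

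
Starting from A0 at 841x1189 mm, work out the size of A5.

A1: ⌊1189/2⌋ × 841 = 594 × 841 mm
A2: ⌊841/2⌋ × 594 = 420 × 594 mm
A3: ⌊594/2⌋ × 420 = 297 × 420 mm
A4: ⌊420/2⌋ × 297 = 210 × 297 mm
A5: ⌊297/2⌋ × 210 = 148 × 210 mm

148 × 210 mm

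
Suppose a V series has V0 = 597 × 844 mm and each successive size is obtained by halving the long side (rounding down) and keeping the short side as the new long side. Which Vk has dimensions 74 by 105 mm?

V0: 597 × 844 mm
V1: 422 × 597 mm
V2: 298 × 422 mm
V3: 211 × 298 mm
V4: 149 × 211 mm
V5: 105 × 149 mm
V6: 74 × 105 mm
V7: 52 × 74 mm
→ matches V6.

V6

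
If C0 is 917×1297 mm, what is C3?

C1: ⌊1297/2⌋ × 917 = 648 × 917 mm
C2: ⌊917/2⌋ × 648 = 458 × 648 mm
C3: ⌊648/2⌋ × 458 = 324 × 458 mm

324 × 458 mm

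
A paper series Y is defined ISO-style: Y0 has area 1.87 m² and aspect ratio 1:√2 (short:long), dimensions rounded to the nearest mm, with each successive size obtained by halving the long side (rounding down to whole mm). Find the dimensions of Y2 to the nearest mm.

Let Y0's short side be w mm. w · w√2 = 1.87 m² = 1,870,000 mm², so w ≈ 1149.9 mm and w√2 ≈ 1626.2 mm → Y0 = 1150 × 1626 mm.
Y1: ⌊1626/2⌋ × 1150 = 813 × 1150 mm
Y2: ⌊1150/2⌋ × 813 = 575 × 813 mm

575 × 813 mm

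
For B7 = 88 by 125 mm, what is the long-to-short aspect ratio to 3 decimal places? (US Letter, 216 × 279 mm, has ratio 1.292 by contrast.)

1.420

125 / 88 = 1.420
ISO 216 targets √2 ≈ 1.414; the +0.006 deviation is from mm rounding.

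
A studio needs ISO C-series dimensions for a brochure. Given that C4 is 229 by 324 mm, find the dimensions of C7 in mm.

81 × 114 mm

C5: ⌊324/2⌋ × 229 = 162 × 229 mm
C6: ⌊229/2⌋ × 162 = 114 × 162 mm
C7: ⌊162/2⌋ × 114 = 81 × 114 mm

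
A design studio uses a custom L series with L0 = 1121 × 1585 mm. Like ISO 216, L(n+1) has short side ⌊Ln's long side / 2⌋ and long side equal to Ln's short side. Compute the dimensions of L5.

198 × 280 mm

L1: ⌊1585/2⌋ × 1121 = 792 × 1121 mm
L2: ⌊1121/2⌋ × 792 = 560 × 792 mm
L3: ⌊792/2⌋ × 560 = 396 × 560 mm
L4: ⌊560/2⌋ × 396 = 280 × 396 mm
L5: ⌊396/2⌋ × 280 = 198 × 280 mm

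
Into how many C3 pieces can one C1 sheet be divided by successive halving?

4

C1 = 648 × 917 mm; C3 = 324 × 458 mm.
Each halving step doubles the count; 2 steps from C1 to C3.
2^2 = 4.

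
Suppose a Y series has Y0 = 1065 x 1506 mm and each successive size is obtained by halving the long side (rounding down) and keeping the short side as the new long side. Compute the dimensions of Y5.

Y1: ⌊1506/2⌋ × 1065 = 753 × 1065 mm
Y2: ⌊1065/2⌋ × 753 = 532 × 753 mm
Y3: ⌊753/2⌋ × 532 = 376 × 532 mm
Y4: ⌊532/2⌋ × 376 = 266 × 376 mm
Y5: ⌊376/2⌋ × 266 = 188 × 266 mm

188 × 266 mm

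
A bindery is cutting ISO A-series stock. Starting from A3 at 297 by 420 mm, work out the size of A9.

37 × 52 mm

A4: ⌊420/2⌋ × 297 = 210 × 297 mm
A5: ⌊297/2⌋ × 210 = 148 × 210 mm
A6: ⌊210/2⌋ × 148 = 105 × 148 mm
A7: ⌊148/2⌋ × 105 = 74 × 105 mm
A8: ⌊105/2⌋ × 74 = 52 × 74 mm
A9: ⌊74/2⌋ × 52 = 37 × 52 mm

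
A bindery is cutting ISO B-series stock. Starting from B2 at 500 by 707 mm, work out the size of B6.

125 × 176 mm

B3: ⌊707/2⌋ × 500 = 353 × 500 mm
B4: ⌊500/2⌋ × 353 = 250 × 353 mm
B5: ⌊353/2⌋ × 250 = 176 × 250 mm
B6: ⌊250/2⌋ × 176 = 125 × 176 mm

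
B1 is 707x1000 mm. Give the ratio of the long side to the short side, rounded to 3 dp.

1.414

1000 / 707 = 1.414
Matches √2 ≈ 1.414 — the ISO 216 defining ratio.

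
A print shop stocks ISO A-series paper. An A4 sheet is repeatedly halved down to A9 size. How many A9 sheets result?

A4 = 210 × 297 mm; A9 = 37 × 52 mm.
Each halving step doubles the count; 5 steps from A4 to A9.
2^5 = 32.

32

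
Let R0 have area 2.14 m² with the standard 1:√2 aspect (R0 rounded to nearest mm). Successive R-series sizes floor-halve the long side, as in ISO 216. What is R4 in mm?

Let R0's short side be w mm. w · w√2 = 2.14 m² = 2,140,000 mm², so w ≈ 1230.1 mm and w√2 ≈ 1739.7 mm → R0 = 1230 × 1740 mm.
R1: ⌊1740/2⌋ × 1230 = 870 × 1230 mm
R2: ⌊1230/2⌋ × 870 = 615 × 870 mm
R3: ⌊870/2⌋ × 615 = 435 × 615 mm
R4: ⌊615/2⌋ × 435 = 307 × 435 mm

307 × 435 mm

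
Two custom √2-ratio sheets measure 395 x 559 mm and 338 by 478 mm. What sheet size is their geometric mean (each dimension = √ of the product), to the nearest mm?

Short side: √(395 · 338) = √133510 ≈ 365.4 → 365 mm
Long side: √(559 · 478) = √267202 ≈ 516.9 → 517 mm

365 × 517 mm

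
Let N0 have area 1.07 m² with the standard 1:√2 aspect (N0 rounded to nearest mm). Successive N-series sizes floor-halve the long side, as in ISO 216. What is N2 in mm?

435 × 615 mm

Let N0's short side be w mm. w · w√2 = 1.07 m² = 1,070,000 mm², so w ≈ 869.8 mm and w√2 ≈ 1230.1 mm → N0 = 870 × 1230 mm.
N1: ⌊1230/2⌋ × 870 = 615 × 870 mm
N2: ⌊870/2⌋ × 615 = 435 × 615 mm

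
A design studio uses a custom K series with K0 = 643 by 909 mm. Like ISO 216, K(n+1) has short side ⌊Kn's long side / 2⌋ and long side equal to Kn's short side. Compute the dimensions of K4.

160 × 227 mm

K1: ⌊909/2⌋ × 643 = 454 × 643 mm
K2: ⌊643/2⌋ × 454 = 321 × 454 mm
K3: ⌊454/2⌋ × 321 = 227 × 321 mm
K4: ⌊321/2⌋ × 227 = 160 × 227 mm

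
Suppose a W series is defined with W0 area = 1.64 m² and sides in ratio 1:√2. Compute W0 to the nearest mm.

1077 × 1523 mm

Let the short side be w mm. Then w · w√2 = 1.64 m² = 1,640,000 mm².
w² = 1,640,000/√2, so w ≈ 1076.9 mm; long side = w√2 ≈ 1522.9 mm.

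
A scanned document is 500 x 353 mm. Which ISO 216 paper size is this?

Aspect ratio 500/353 ≈ 1.416 — close to the ISO √2 ≈ 1.414.
In the B-series (B0 = 1000 × 1414 mm): B3 = 353 × 500 mm.

B3 (353 × 500 mm)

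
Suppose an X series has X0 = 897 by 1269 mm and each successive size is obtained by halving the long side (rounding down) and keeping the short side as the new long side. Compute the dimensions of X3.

X1: ⌊1269/2⌋ × 897 = 634 × 897 mm
X2: ⌊897/2⌋ × 634 = 448 × 634 mm
X3: ⌊634/2⌋ × 448 = 317 × 448 mm

317 × 448 mm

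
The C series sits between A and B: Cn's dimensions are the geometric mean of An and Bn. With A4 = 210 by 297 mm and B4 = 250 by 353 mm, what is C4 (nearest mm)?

Short side: √(210 · 250) = √52500 ≈ 229.1 → 229 mm
Long side: √(297 · 353) = √104841 ≈ 323.8 → 324 mm

229 × 324 mm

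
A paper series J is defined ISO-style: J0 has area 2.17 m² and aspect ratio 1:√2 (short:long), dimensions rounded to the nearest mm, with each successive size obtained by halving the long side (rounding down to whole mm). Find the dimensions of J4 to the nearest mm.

Let J0's short side be w mm. w · w√2 = 2.17 m² = 2,170,000 mm², so w ≈ 1238.7 mm and w√2 ≈ 1751.8 mm → J0 = 1239 × 1752 mm.
J1: ⌊1752/2⌋ × 1239 = 876 × 1239 mm
J2: ⌊1239/2⌋ × 876 = 619 × 876 mm
J3: ⌊876/2⌋ × 619 = 438 × 619 mm
J4: ⌊619/2⌋ × 438 = 309 × 438 mm

309 × 438 mm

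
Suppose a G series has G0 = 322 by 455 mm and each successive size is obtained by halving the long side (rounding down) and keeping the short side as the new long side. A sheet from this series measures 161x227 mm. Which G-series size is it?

G0: 322 × 455 mm
G1: 227 × 322 mm
G2: 161 × 227 mm
G3: 113 × 161 mm
→ matches G2.

G2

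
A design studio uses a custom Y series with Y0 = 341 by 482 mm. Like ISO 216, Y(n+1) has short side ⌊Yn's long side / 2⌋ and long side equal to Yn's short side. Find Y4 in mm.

Y1: ⌊482/2⌋ × 341 = 241 × 341 mm
Y2: ⌊341/2⌋ × 241 = 170 × 241 mm
Y3: ⌊241/2⌋ × 170 = 120 × 170 mm
Y4: ⌊170/2⌋ × 120 = 85 × 120 mm

85 × 120 mm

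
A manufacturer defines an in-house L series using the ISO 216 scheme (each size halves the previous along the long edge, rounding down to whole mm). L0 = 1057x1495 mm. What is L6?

L1: ⌊1495/2⌋ × 1057 = 747 × 1057 mm
L2: ⌊1057/2⌋ × 747 = 528 × 747 mm
L3: ⌊747/2⌋ × 528 = 373 × 528 mm
L4: ⌊528/2⌋ × 373 = 264 × 373 mm
L5: ⌊373/2⌋ × 264 = 186 × 264 mm
L6: ⌊264/2⌋ × 186 = 132 × 186 mm

132 × 186 mm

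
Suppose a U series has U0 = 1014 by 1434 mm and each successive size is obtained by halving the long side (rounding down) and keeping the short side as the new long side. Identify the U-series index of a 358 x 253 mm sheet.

U4

U0: 1014 × 1434 mm
U1: 717 × 1014 mm
U2: 507 × 717 mm
U3: 358 × 507 mm
U4: 253 × 358 mm
U5: 179 × 253 mm
→ matches U4.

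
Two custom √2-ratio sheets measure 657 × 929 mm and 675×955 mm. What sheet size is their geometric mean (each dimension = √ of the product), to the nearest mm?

Short side: √(657 · 675) = √443475 ≈ 665.9 → 666 mm
Long side: √(929 · 955) = √887195 ≈ 941.9 → 942 mm

666 × 942 mm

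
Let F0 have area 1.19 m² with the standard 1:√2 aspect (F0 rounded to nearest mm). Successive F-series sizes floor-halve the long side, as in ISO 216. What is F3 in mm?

Let F0's short side be w mm. w · w√2 = 1.19 m² = 1,190,000 mm², so w ≈ 917.3 mm and w√2 ≈ 1297.3 mm → F0 = 917 × 1297 mm.
F1: ⌊1297/2⌋ × 917 = 648 × 917 mm
F2: ⌊917/2⌋ × 648 = 458 × 648 mm
F3: ⌊648/2⌋ × 458 = 324 × 458 mm

324 × 458 mm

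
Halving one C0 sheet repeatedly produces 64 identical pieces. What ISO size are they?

C6

64 = 2^6, so 6 halving steps.
C0 → C1 → … → C6 after 6 steps.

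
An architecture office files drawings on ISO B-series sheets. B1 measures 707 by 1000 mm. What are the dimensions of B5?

176 × 250 mm

B2: ⌊1000/2⌋ × 707 = 500 × 707 mm
B3: ⌊707/2⌋ × 500 = 353 × 500 mm
B4: ⌊500/2⌋ × 353 = 250 × 353 mm
B5: ⌊353/2⌋ × 250 = 176 × 250 mm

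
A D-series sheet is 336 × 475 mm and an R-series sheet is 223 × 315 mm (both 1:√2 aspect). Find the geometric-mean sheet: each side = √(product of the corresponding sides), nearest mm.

Short side: √(336 · 223) = √74928 ≈ 273.7 → 274 mm
Long side: √(475 · 315) = √149625 ≈ 386.8 → 387 mm

274 × 387 mm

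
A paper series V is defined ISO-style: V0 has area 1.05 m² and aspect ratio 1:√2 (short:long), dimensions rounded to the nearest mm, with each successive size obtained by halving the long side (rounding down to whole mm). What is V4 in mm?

215 × 304 mm

Let V0's short side be w mm. w · w√2 = 1.05 m² = 1,050,000 mm², so w ≈ 861.7 mm and w√2 ≈ 1218.6 mm → V0 = 862 × 1219 mm.
V1: ⌊1219/2⌋ × 862 = 609 × 862 mm
V2: ⌊862/2⌋ × 609 = 431 × 609 mm
V3: ⌊609/2⌋ × 431 = 304 × 431 mm
V4: ⌊431/2⌋ × 304 = 215 × 304 mm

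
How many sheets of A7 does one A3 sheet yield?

16

Each ISO step halves the sheet: 1 × A3 → 2 × A4 → 4 × A5 → 8 × A6 → …
From A3 to A7 is 4 halving steps: 2^4 = 16.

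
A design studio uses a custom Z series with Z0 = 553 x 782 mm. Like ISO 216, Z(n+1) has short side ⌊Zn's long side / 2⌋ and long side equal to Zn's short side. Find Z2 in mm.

276 × 391 mm

Z1: ⌊782/2⌋ × 553 = 391 × 553 mm
Z2: ⌊553/2⌋ × 391 = 276 × 391 mm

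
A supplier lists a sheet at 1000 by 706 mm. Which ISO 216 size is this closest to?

B1 (707 × 1000 mm)

Aspect ratio 1000/706 ≈ 1.416 — close to the ISO √2 ≈ 1.414.
In the B-series (B0 = 1000 × 1414 mm): B1 = 707 × 1000 mm.
Off by 1 mm total — nearest standard size.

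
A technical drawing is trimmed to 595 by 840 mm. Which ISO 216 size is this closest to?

A1 (594 × 841 mm)

Aspect ratio 840/595 ≈ 1.412 — close to the ISO √2 ≈ 1.414.
In the A-series (A0 area = 1 m²): A1 = 594 × 841 mm.
Off by 2 mm total — nearest standard size.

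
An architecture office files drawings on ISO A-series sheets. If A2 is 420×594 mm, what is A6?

105 × 148 mm

A3: ⌊594/2⌋ × 420 = 297 × 420 mm
A4: ⌊420/2⌋ × 297 = 210 × 297 mm
A5: ⌊297/2⌋ × 210 = 148 × 210 mm
A6: ⌊210/2⌋ × 148 = 105 × 148 mm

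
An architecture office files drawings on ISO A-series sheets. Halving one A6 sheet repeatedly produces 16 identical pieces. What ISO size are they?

16 = 2^4, so 4 halving steps.
A6 → A7 → … → A10 after 4 steps.

A10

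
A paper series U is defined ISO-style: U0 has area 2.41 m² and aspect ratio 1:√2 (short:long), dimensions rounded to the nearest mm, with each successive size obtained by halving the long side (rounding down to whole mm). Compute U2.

Let U0's short side be w mm. w · w√2 = 2.41 m² = 2,410,000 mm², so w ≈ 1305.4 mm and w√2 ≈ 1846.1 mm → U0 = 1305 × 1846 mm.
U1: ⌊1846/2⌋ × 1305 = 923 × 1305 mm
U2: ⌊1305/2⌋ × 923 = 652 × 923 mm

652 × 923 mm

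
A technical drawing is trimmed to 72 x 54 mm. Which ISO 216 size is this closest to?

A8 (52 × 74 mm)

Aspect ratio 72/54 ≈ 1.333 (ISO target is √2 ≈ 1.414).
In the A-series (A0 area = 1 m²): A8 = 52 × 74 mm.
Off by 4 mm total — nearest standard size.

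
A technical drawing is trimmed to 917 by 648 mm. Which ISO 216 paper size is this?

C1 (648 × 917 mm)

Aspect ratio 917/648 ≈ 1.415 — close to the ISO √2 ≈ 1.414.
In the C-series (envelope sizes, between A and B): C1 = 648 × 917 mm.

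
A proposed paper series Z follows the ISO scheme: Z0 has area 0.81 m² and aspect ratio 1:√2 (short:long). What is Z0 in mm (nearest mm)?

Let the short side be w mm. Then w · w√2 = 0.81 m² = 810,000 mm².
w² = 810,000/√2, so w ≈ 756.8 mm; long side = w√2 ≈ 1070.3 mm.

757 × 1070 mm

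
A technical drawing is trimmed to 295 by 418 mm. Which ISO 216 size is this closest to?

A3 (297 × 420 mm)

Aspect ratio 418/295 ≈ 1.417 — close to the ISO √2 ≈ 1.414.
In the A-series (A0 area = 1 m²): A3 = 297 × 420 mm.
Off by 4 mm total — nearest standard size.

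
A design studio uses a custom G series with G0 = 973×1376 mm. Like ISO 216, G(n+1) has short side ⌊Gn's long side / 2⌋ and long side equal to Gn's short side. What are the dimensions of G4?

G1: ⌊1376/2⌋ × 973 = 688 × 973 mm
G2: ⌊973/2⌋ × 688 = 486 × 688 mm
G3: ⌊688/2⌋ × 486 = 344 × 486 mm
G4: ⌊486/2⌋ × 344 = 243 × 344 mm

243 × 344 mm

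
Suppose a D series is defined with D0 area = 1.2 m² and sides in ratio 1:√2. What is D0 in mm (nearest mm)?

Let the short side be w mm. Then w · w√2 = 1.2 m² = 1,200,000 mm².
w² = 1,200,000/√2, so w ≈ 921.2 mm; long side = w√2 ≈ 1302.7 mm.

921 × 1303 mm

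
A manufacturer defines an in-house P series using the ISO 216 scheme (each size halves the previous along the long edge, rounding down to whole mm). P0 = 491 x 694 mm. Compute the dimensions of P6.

61 × 86 mm

P1: ⌊694/2⌋ × 491 = 347 × 491 mm
P2: ⌊491/2⌋ × 347 = 245 × 347 mm
P3: ⌊347/2⌋ × 245 = 173 × 245 mm
P4: ⌊245/2⌋ × 173 = 122 × 173 mm
P5: ⌊173/2⌋ × 122 = 86 × 122 mm
P6: ⌊122/2⌋ × 86 = 61 × 86 mm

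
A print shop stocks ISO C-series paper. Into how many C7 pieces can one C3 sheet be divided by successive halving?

Each ISO step halves the sheet: 1 × C3 → 2 × C4 → 4 × C5 → 8 × C6 → …
From C3 to C7 is 4 halving steps: 2^4 = 16.

16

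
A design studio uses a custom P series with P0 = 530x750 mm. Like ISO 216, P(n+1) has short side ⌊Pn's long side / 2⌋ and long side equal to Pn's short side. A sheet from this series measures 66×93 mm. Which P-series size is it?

P6

P0: 530 × 750 mm
P1: 375 × 530 mm
P2: 265 × 375 mm
P3: 187 × 265 mm
P4: 132 × 187 mm
P5: 93 × 132 mm
P6: 66 × 93 mm
P7: 46 × 66 mm
→ matches P6.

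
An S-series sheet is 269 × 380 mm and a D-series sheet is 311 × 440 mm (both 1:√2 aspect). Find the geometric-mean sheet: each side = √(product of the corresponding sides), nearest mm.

Short side: √(269 · 311) = √83659 ≈ 289.2 → 289 mm
Long side: √(380 · 440) = √167200 ≈ 408.9 → 409 mm

289 × 409 mm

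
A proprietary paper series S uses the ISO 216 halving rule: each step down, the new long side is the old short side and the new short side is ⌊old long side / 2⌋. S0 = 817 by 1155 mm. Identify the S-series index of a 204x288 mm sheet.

S4

S0: 817 × 1155 mm
S1: 577 × 817 mm
S2: 408 × 577 mm
S3: 288 × 408 mm
S4: 204 × 288 mm
S5: 144 × 204 mm
→ matches S4.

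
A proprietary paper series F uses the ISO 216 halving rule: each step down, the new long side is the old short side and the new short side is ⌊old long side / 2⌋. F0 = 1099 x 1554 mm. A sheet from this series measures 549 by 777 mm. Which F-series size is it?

F2

F0: 1099 × 1554 mm
F1: 777 × 1099 mm
F2: 549 × 777 mm
F3: 388 × 549 mm
→ matches F2.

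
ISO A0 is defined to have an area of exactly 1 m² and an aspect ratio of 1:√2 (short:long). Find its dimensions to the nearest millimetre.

841 × 1189 mm

Let the short side be w mm. Then the long side is w√2 and w · w√2 = 10⁶ mm².
w² = 10⁶/√2, so w = 1000 / 2^(1/4) ≈ 840.9 mm; long side = 1000 · 2^(1/4) ≈ 1189.2 mm.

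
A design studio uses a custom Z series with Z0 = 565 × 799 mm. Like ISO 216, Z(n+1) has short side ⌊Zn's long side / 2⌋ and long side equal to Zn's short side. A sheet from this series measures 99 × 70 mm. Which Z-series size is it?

Z0: 565 × 799 mm
Z1: 399 × 565 mm
Z2: 282 × 399 mm
Z3: 199 × 282 mm
Z4: 141 × 199 mm
Z5: 99 × 141 mm
Z6: 70 × 99 mm
Z7: 49 × 70 mm
→ matches Z6.

Z6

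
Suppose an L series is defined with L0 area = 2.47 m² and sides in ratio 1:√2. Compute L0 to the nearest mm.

1322 × 1869 mm

Let the short side be w mm. Then w · w√2 = 2.47 m² = 2,470,000 mm².
w² = 2,470,000/√2, so w ≈ 1321.6 mm; long side = w√2 ≈ 1869.0 mm.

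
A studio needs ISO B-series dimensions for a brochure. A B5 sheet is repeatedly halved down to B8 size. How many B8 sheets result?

8

Each ISO step halves the sheet: 1 × B5 → 2 × B6 → 4 × B7 → 8 × B8
From B5 to B8 is 3 halving steps: 2^3 = 8.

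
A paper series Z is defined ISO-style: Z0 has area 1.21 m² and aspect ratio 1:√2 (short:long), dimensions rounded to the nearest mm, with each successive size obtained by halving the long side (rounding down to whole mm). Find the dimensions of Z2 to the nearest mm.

462 × 654 mm

Let Z0's short side be w mm. w · w√2 = 1.21 m² = 1,210,000 mm², so w ≈ 925.0 mm and w√2 ≈ 1308.1 mm → Z0 = 925 × 1308 mm.
Z1: ⌊1308/2⌋ × 925 = 654 × 925 mm
Z2: ⌊925/2⌋ × 654 = 462 × 654 mm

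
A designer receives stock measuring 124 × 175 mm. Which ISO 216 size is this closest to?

Aspect ratio 175/124 ≈ 1.411 — close to the ISO √2 ≈ 1.414.
In the B-series (B0 = 1000 × 1414 mm): B6 = 125 × 176 mm.
Off by 2 mm total — nearest standard size.

B6 (125 × 176 mm)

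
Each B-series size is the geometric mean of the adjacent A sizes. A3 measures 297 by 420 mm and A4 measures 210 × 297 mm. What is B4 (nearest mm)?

Short side: √(297 · 210) = √62370 ≈ 249.7 → 250 mm
Long side: √(420 · 297) = √124740 ≈ 353.2 → 353 mm

250 × 353 mm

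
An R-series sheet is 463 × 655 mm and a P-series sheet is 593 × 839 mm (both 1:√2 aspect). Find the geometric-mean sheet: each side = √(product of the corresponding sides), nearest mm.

524 × 741 mm

Short side: √(463 · 593) = √274559 ≈ 524.0 → 524 mm
Long side: √(655 · 839) = √549545 ≈ 741.3 → 741 mm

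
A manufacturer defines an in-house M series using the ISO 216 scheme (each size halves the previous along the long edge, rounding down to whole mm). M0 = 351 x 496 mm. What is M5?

M1: ⌊496/2⌋ × 351 = 248 × 351 mm
M2: ⌊351/2⌋ × 248 = 175 × 248 mm
M3: ⌊248/2⌋ × 175 = 124 × 175 mm
M4: ⌊175/2⌋ × 124 = 87 × 124 mm
M5: ⌊124/2⌋ × 87 = 62 × 87 mm

62 × 87 mm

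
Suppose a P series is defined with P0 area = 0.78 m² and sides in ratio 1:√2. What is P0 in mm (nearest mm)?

743 × 1050 mm

Let the short side be w mm. Then w · w√2 = 0.78 m² = 780,000 mm².
w² = 780,000/√2, so w ≈ 742.7 mm; long side = w√2 ≈ 1050.3 mm.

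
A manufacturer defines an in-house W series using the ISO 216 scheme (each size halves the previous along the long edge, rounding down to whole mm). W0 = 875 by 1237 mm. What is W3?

W1: ⌊1237/2⌋ × 875 = 618 × 875 mm
W2: ⌊875/2⌋ × 618 = 437 × 618 mm
W3: ⌊618/2⌋ × 437 = 309 × 437 mm

309 × 437 mm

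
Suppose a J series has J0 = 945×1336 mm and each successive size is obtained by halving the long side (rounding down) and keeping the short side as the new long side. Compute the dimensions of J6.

J1 = 668 × 945 mm (from J0 by 1 halving).
J2: ⌊945/2⌋ × 668 = 472 × 668 mm
J3: ⌊668/2⌋ × 472 = 334 × 472 mm
J4: ⌊472/2⌋ × 334 = 236 × 334 mm
J5: ⌊334/2⌋ × 236 = 167 × 236 mm
J6: ⌊236/2⌋ × 167 = 118 × 167 mm

118 × 167 mm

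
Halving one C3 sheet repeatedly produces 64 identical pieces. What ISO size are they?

64 = 2^6, so 6 halving steps.
C3 → C4 → … → C9 after 6 steps.

C9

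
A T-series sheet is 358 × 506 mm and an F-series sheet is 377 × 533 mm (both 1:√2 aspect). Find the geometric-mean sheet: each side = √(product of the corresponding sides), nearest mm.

367 × 519 mm

Short side: √(358 · 377) = √134966 ≈ 367.4 → 367 mm
Long side: √(506 · 533) = √269698 ≈ 519.3 → 519 mm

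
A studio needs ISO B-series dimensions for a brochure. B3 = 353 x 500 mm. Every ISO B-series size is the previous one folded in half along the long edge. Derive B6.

125 × 176 mm

B4: ⌊500/2⌋ × 353 = 250 × 353 mm
B5: ⌊353/2⌋ × 250 = 176 × 250 mm
B6: ⌊250/2⌋ × 176 = 125 × 176 mm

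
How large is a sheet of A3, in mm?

297 × 420 mm

A0 = 841 × 1189 mm (A0 has area 1 m², aspect 1:√2).
A1: ⌊1189/2⌋ × 841 = 594 × 841 mm
A2: ⌊841/2⌋ × 594 = 420 × 594 mm
A3: ⌊594/2⌋ × 420 = 297 × 420 mm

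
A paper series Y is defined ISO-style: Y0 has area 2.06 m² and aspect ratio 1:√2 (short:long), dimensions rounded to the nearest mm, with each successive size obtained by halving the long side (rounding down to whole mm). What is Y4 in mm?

Let Y0's short side be w mm. w · w√2 = 2.06 m² = 2,060,000 mm², so w ≈ 1206.9 mm and w√2 ≈ 1706.8 mm → Y0 = 1207 × 1707 mm.
Y1: ⌊1707/2⌋ × 1207 = 853 × 1207 mm
Y2: ⌊1207/2⌋ × 853 = 603 × 853 mm
Y3: ⌊853/2⌋ × 603 = 426 × 603 mm
Y4: ⌊603/2⌋ × 426 = 301 × 426 mm

301 × 426 mm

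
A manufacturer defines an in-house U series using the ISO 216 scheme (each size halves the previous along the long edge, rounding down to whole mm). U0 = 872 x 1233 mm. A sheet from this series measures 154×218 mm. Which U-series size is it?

U5

U0: 872 × 1233 mm
U1: 616 × 872 mm
U2: 436 × 616 mm
U3: 308 × 436 mm
U4: 218 × 308 mm
U5: 154 × 218 mm
U6: 109 × 154 mm
→ matches U5.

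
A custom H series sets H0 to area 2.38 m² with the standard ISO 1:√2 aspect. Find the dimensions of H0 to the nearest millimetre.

Let the short side be w mm. Then w · w√2 = 2.38 m² = 2,380,000 mm².
w² = 2,380,000/√2, so w ≈ 1297.3 mm; long side = w√2 ≈ 1834.6 mm.

1297 × 1835 mm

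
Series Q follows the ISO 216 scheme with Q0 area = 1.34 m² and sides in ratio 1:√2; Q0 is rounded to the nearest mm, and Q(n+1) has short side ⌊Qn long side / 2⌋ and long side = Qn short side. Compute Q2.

486 × 688 mm

Let Q0's short side be w mm. w · w√2 = 1.34 m² = 1,340,000 mm², so w ≈ 973.4 mm and w√2 ≈ 1376.6 mm → Q0 = 973 × 1377 mm.
Q1: ⌊1377/2⌋ × 973 = 688 × 973 mm
Q2: ⌊973/2⌋ × 688 = 486 × 688 mm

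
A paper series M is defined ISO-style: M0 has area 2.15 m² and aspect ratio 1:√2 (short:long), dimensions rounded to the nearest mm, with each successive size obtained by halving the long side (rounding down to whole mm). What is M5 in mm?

218 × 308 mm

Let M0's short side be w mm. w · w√2 = 2.15 m² = 2,150,000 mm², so w ≈ 1233.0 mm and w√2 ≈ 1743.7 mm → M0 = 1233 × 1744 mm.
M1: ⌊1744/2⌋ × 1233 = 872 × 1233 mm
M2: ⌊1233/2⌋ × 872 = 616 × 872 mm
M3: ⌊872/2⌋ × 616 = 436 × 616 mm
M4: ⌊616/2⌋ × 436 = 308 × 436 mm
M5: ⌊436/2⌋ × 308 = 218 × 308 mm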